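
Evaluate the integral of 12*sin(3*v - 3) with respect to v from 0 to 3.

Let u = 3*v - 3, so du = 3 dv. When v = 0, u = -3; when v = 3, u = 6.
The integral becomes 4·∫ sin(u) du from -3 to 6, with antiderivative -4*cos(u).
Back in v: F(v) = -4*cos(3*v - 3).
Then F(3) - F(0) = (-4*cos(6)) - (-4*cos(3)) = 4*cos(3) - 4*cos(6).

4*cos(3) - 4*cos(6)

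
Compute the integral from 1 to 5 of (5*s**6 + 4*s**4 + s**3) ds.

2046032/35

By the power rule, an antiderivative is F(s) = 5*s**7/7 + 4*s**5/5 + s**4/4.
Then F(5) - F(1) = (1636875/28) - (247/140) = 2046032/35.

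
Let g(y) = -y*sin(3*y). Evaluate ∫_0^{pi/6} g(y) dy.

-1/9

Integrate by parts once (u = y, dv = -sin(3*y) dy).
An antiderivative is F(y) = y*cos(3*y)/3 - sin(3*y)/9.
Then F(pi/6) - F(0) = (-1/9) - (0) = -1/9.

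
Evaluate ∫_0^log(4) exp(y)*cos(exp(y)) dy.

Let u = exp(y), so du = exp(y) dy. When y = 0, u = 1; when y = log(4), u = 4.
The integral becomes ∫ cos(u) du from 1 to 4, with antiderivative sin(u).
Back in y: F(y) = sin(exp(y)).
Then F(log(4)) - F(0) = (sin(4)) - (sin(1)) = -sin(1) + sin(4).

-sin(1) + sin(4)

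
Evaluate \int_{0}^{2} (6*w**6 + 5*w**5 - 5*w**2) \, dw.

By the power rule, an antiderivative is F(w) = 6*w**7/7 + 5*w**6/6 - 5*w**3/3.
Then F(2) - F(0) = (1048/7) - (0) = 1048/7.

1048/7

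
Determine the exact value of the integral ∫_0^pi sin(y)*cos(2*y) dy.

Use the identity sin(y)cos(2*y) = [sin(3*y) + sin(-y)]/2.
An antiderivative is F(y) = cos(y)/2 - cos(3*y)/6.
Then F(pi) - F(0) = (-1/3) - (1/3) = -2/3.

-2/3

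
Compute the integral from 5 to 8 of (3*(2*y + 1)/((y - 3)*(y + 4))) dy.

-3*log(3) + 3*log(2) + 3*log(5)

Factor the denominator: y**2 + y - 12 = (y + 4)(y - 3).
Partial fractions: 3*(2*y + 1)/((y - 3)*(y + 4)) = 3/(y + 4) + 3/(y - 3).
An antiderivative is F(y) = 3*log(y - 3) + 3*log(y + 4).
Then F(8) - F(5) = (3*log(3) + 6*log(2) + 3*log(5)) - (3*log(2) + 6*log(3)) = -3*log(3) + 3*log(2) + 3*log(5).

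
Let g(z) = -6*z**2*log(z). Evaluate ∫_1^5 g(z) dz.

Integrate by parts once (u = ln z, dv = -6*z**2 dz).
An antiderivative is F(z) = -2*z**3*(3*log(z) - 1)/3.
Then F(5) - F(1) = (250/3 - 250*log(5)) - (2/3) = 248/3 - 250*log(5).

248/3 - 250*log(5)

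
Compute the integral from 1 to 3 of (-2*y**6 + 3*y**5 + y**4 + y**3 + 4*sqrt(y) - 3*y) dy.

By the power rule, an antiderivative is F(y) = -2*y**7/7 + y**6/2 + y**5/5 + y**4/4 + 8*y**(3/2)/3 - 3*y**2/2.
Then F(3) - F(1) = (-28701/140 + 8*sqrt(3)) - (769/420) = -21718/105 + 8*sqrt(3).

-21718/105 + 8*sqrt(3)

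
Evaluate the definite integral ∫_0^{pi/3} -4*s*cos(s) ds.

-2*sqrt(3)*pi/3 + 2

Integrate by parts once (u = s, dv = -4*cos(s) ds).
An antiderivative is F(s) = -4*s*sin(s) - 4*cos(s).
Then F(pi/3) - F(0) = (-2*sqrt(3)*pi/3 - 2) - (-4) = -2*sqrt(3)*pi/3 + 2.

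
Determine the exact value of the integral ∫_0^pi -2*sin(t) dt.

-4

An antiderivative is F(t) = 2*cos(t).
Then F(pi) - F(0) = (-2) - (2) = -4.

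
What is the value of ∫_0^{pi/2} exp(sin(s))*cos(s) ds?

-1 + E

Let u = sin(s), so du = cos(s) ds. When s = 0, u = 0; when s = pi/2, u = 1.
The integral becomes ∫ exp(u) du from 0 to 1, with antiderivative exp(u).
Back in s: F(s) = exp(sin(s)).
Then F(pi/2) - F(0) = (E) - (1) = -1 + E.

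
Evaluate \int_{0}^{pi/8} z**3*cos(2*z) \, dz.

-3*sqrt(2)/16 - 3*sqrt(2)*pi/64 + sqrt(2)*pi**3/2048 + 3*sqrt(2)*pi**2/512 + 3/8

Integrate by parts 3 times (u = z^3, dv = cos(2*z) dz).
An antiderivative is F(z) = z**3*sin(2*z)/2 + 3*z**2*cos(2*z)/4 - 3*z*sin(2*z)/4 - 3*cos(2*z)/8.
Then F(pi/8) - F(0) = (sqrt(2)*(-384 - 96*pi + pi**3 + 12*pi**2)/2048) - (-3/8) = -3*sqrt(2)/16 - 3*sqrt(2)*pi/64 + sqrt(2)*pi**3/2048 + 3*sqrt(2)*pi**2/512 + 3/8.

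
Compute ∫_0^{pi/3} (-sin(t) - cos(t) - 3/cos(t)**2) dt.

-7*sqrt(3)/2 - 1/2

An antiderivative is F(t) = -sin(t) + cos(t) - 3*tan(t).
Then F(pi/3) - F(0) = (1/2 - 7*sqrt(3)/2) - (1) = -7*sqrt(3)/2 - 1/2.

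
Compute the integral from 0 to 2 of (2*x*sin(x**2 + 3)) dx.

Let u = x**2 + 3, so du = 2*x dx. When x = 0, u = 3; when x = 2, u = 7.
The integral becomes ∫ sin(u) du from 3 to 7, with antiderivative -cos(u).
Back in x: F(x) = -cos(x**2 + 3).
Then F(2) - F(0) = (-cos(7)) - (-cos(3)) = cos(3) - cos(7).

cos(3) - cos(7)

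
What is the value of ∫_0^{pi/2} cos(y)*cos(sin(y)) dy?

sin(1)

Let u = sin(y), so du = cos(y) dy. When y = 0, u = 0; when y = pi/2, u = 1.
The integral becomes ∫ cos(u) du from 0 to 1, with antiderivative sin(u).
Back in y: F(y) = sin(sin(y)).
Then F(pi/2) - F(0) = (sin(1)) - (0) = sin(1).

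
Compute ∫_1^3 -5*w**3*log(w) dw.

25 - 405*log(3)/4

Integrate by parts once (u = ln w, dv = -5*w**3 dw).
An antiderivative is F(w) = -5*w**4*(4*log(w) - 1)/16.
Then F(3) - F(1) = (405/16 - 405*log(3)/4) - (5/16) = 25 - 405*log(3)/4.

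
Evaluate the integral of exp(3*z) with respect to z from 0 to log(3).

26/3

Let u = exp(z), so du = exp(z) dz. When z = 0, u = 1; when z = log(3), u = 3.
The integral becomes ∫ u**2 du from 1 to 3, with antiderivative u**3/3.
Back in z: F(z) = exp(3*z)/3.
Then F(log(3)) - F(0) = (9) - (1/3) = 26/3.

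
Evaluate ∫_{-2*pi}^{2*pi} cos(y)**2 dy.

2*pi

Use the identity cos^2(y) = (1 + cos(2*y))/2.
An antiderivative is F(y) = y/2 + sin(2*y)/4.
Then F(2*pi) - F(-2*pi) = (pi) - (-pi) = 2*pi.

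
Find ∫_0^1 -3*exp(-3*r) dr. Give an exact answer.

-1 + exp(-3)

An antiderivative is F(r) = exp(-3*r).
Then F(1) - F(0) = (exp(-3)) - (1) = -1 + exp(-3).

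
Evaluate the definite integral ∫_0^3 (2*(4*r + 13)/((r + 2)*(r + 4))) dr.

Factor the denominator: r**2 + 6*r + 8 = (r + 4)(r + 2).
Partial fractions: 2*(4*r + 13)/((r + 2)*(r + 4)) = 3/(r + 4) + 5/(r + 2).
An antiderivative is F(r) = 5*log(r + 2) + 3*log(r + 4).
Then F(3) - F(0) = (3*log(7) + 5*log(5)) - (11*log(2)) = -11*log(2) + 3*log(7) + 5*log(5).

-11*log(2) + 3*log(7) + 5*log(5)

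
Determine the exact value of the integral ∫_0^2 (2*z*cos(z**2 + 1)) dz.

sin(5) - sin(1)

Let u = z**2 + 1, so du = 2*z dz. When z = 0, u = 1; when z = 2, u = 5.
The integral becomes ∫ cos(u) du from 1 to 5, with antiderivative sin(u).
Back in z: F(z) = sin(z**2 + 1).
Then F(2) - F(0) = (sin(5)) - (sin(1)) = sin(5) - sin(1).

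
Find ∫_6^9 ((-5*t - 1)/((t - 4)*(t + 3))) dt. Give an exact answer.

-3*log(5) - log(2) + 2*log(3)

Factor the denominator: t**2 - t - 12 = (t + 3)(t - 4).
Partial fractions: (-5*t - 1)/((t - 4)*(t + 3)) = -2/(t + 3) - 3/(t - 4).
An antiderivative is F(t) = -3*log(t - 4) - 2*log(t + 3).
Then F(9) - F(6) = (-3*log(5) - 4*log(2) - 2*log(3)) - (-4*log(3) - 3*log(2)) = -3*log(5) - log(2) + 2*log(3).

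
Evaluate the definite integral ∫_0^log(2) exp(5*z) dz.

Let u = exp(z), so du = exp(z) dz. When z = 0, u = 1; when z = log(2), u = 2.
The integral becomes ∫ u**4 du from 1 to 2, with antiderivative u**5/5.
Back in z: F(z) = exp(5*z)/5.
Then F(log(2)) - F(0) = (32/5) - (1/5) = 31/5.

31/5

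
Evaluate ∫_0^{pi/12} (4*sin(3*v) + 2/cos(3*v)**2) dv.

An antiderivative is F(v) = -4*cos(3*v)/3 + 2*tan(3*v)/3.
Then F(pi/12) - F(0) = (2/3 - 2*sqrt(2)/3) - (-4/3) = 2 - 2*sqrt(2)/3.

2 - 2*sqrt(2)/3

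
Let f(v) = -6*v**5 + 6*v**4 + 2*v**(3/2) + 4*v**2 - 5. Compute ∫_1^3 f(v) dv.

-6206/15 + 36*sqrt(3)/5

By the power rule, an antiderivative is F(v) = -v**6 + 4*v**(5/2)/5 + 6*v**5/5 + 4*v**3/3 - 5*v.
Then F(3) - F(1) = (-2082/5 + 36*sqrt(3)/5) - (-8/3) = -6206/15 + 36*sqrt(3)/5.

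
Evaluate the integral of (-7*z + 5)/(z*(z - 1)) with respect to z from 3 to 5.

-5*log(5) - 2*log(2) + 5*log(3)

Factor the denominator: z**2 - z = z(z - 1).
Partial fractions: (-7*z + 5)/(z*(z - 1)) = -5/z - 2/(z - 1).
An antiderivative is F(z) = -5*log(z) - 2*log(z - 1).
Then F(5) - F(3) = (-5*log(5) - 4*log(2)) - (-5*log(3) - 2*log(2)) = -5*log(5) - 2*log(2) + 5*log(3).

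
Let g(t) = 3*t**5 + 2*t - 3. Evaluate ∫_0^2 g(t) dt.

By the power rule, an antiderivative is F(t) = t**6/2 + t**2 - 3*t.
Then F(2) - F(0) = (30) - (0) = 30.

30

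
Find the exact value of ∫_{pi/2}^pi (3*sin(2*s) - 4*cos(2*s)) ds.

-3

An antiderivative is F(s) = -2*sin(2*s) - 3*cos(2*s)/2.
Then F(pi) - F(pi/2) = (-3/2) - (3/2) = -3.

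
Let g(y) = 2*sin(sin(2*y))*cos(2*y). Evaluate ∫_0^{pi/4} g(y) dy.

Let u = sin(2*y), so du = 2*cos(2*y) dy. When y = 0, u = 0; when y = pi/4, u = 1.
The integral becomes ∫ sin(u) du from 0 to 1, with antiderivative -cos(u).
Back in y: F(y) = -cos(sin(2*y)).
Then F(pi/4) - F(0) = (-cos(1)) - (-1) = 1 - cos(1).

1 - cos(1)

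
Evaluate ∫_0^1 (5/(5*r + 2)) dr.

Let u = 5*r + 2, so du = 5 dr. When r = 0, u = 2; when r = 1, u = 7.
The integral becomes ∫ 1/u du from 2 to 7, with antiderivative log(u).
Back in r: F(r) = log(5*r + 2).
Then F(1) - F(0) = (log(7)) - (log(2)) = log(7/2).

log(7/2)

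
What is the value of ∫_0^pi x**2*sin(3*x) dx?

-4/27 + pi**2/3

Integrate by parts twice (u = x^2, dv = sin(3*x) dx).
An antiderivative is F(x) = -x**2*cos(3*x)/3 + 2*x*sin(3*x)/9 + 2*cos(3*x)/27.
Then F(pi) - F(0) = (-2/27 + pi**2/3) - (2/27) = -4/27 + pi**2/3.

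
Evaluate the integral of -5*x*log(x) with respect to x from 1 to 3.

Integrate by parts once (u = ln x, dv = -5*x dx).
An antiderivative is F(x) = -5*x**2*(2*log(x) - 1)/4.
Then F(3) - F(1) = (45/4 - 45*log(3)/2) - (5/4) = 10 - 45*log(3)/2.

10 - 45*log(3)/2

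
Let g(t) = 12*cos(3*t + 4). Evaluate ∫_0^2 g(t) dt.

Let u = 3*t + 4, so du = 3 dt. When t = 0, u = 4; when t = 2, u = 10.
The integral becomes 4·∫ cos(u) du from 4 to 10, with antiderivative 4*sin(u).
Back in t: F(t) = 4*sin(3*t + 4).
Then F(2) - F(0) = (4*sin(10)) - (4*sin(4)) = 4*sin(10) - 4*sin(4).

4*sin(10) - 4*sin(4)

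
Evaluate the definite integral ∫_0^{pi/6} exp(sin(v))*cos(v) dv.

Let u = sin(v), so du = cos(v) dv. When v = 0, u = 0; when v = pi/6, u = 1/2.
The integral becomes ∫ exp(u) du from 0 to 1/2, with antiderivative exp(u).
Back in v: F(v) = exp(sin(v)).
Then F(pi/6) - F(0) = (exp(1/2)) - (1) = -1 + exp(1/2).

-1 + exp(1/2)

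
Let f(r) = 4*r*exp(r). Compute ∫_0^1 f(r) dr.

4

Integrate by parts once (u = r, dv = 4*exp(r) dr).
An antiderivative is F(r) = (4*r - 4)*exp(r).
Then F(1) - F(0) = (0) - (-4) = 4.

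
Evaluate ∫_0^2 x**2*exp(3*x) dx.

Integrate by parts twice (u = x^2, dv = exp(3*x) dx).
An antiderivative is F(x) = (9*x**2 - 6*x + 2)*exp(3*x)/27.
Then F(2) - F(0) = (26*exp(6)/27) - (2/27) = -2/27 + 26*exp(6)/27.

-2/27 + 26*exp(6)/27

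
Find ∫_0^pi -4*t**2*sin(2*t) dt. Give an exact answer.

Integrate by parts twice (u = t^2, dv = -4*sin(2*t) dt).
An antiderivative is F(t) = 2*t**2*cos(2*t) - 2*t*sin(2*t) - cos(2*t).
Then F(pi) - F(0) = (-1 + 2*pi**2) - (-1) = 2*pi**2.

2*pi**2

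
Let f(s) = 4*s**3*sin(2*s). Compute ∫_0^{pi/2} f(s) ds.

Integrate by parts 3 times (u = s^3, dv = 4*sin(2*s) ds).
An antiderivative is F(s) = -2*s**3*cos(2*s) + 3*s**2*sin(2*s) + 3*s*cos(2*s) - 3*sin(2*s)/2.
Then F(pi/2) - F(0) = (pi*(-6 + pi**2)/4) - (0) = pi*(-6 + pi**2)/4.

pi*(-6 + pi**2)/4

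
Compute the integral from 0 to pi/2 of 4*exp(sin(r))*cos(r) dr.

-4 + 4*E

Let u = sin(r), so du = cos(r) dr. When r = 0, u = 0; when r = pi/2, u = 1.
The integral becomes 4·∫ exp(u) du from 0 to 1, with antiderivative 4*exp(u).
Back in r: F(r) = 4*exp(sin(r)).
Then F(pi/2) - F(0) = (4*E) - (4) = -4 + 4*E.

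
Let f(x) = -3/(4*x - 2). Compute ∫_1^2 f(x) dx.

-3*log(3)/4

An antiderivative is F(x) = -3*log(4*x - 2)/4.
Then F(2) - F(1) = (-3*log(6)/4) - (-3*log(2)/4) = -3*log(3)/4.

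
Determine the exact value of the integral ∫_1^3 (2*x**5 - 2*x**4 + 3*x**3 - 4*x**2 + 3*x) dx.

By the power rule, an antiderivative is F(x) = x**6/3 - 2*x**5/5 + 3*x**4/4 - 4*x**3/3 + 3*x**2/2.
Then F(3) - F(1) = (3681/20) - (17/20) = 916/5.

916/5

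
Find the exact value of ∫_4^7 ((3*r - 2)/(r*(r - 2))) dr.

Factor the denominator: r**2 - 2*r = r(r - 2).
Partial fractions: (3*r - 2)/(r*(r - 2)) = 1/r + 2/(r - 2).
An antiderivative is F(r) = log(r) + 2*log(r - 2).
Then F(7) - F(4) = (log(7) + 2*log(5)) - (log(16)) = -4*log(2) + log(7) + 2*log(5).

-4*log(2) + log(7) + 2*log(5)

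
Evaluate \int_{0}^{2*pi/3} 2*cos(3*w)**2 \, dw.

2*pi/3

Use the identity cos^2(3*w) = (1 + cos(6*w))/2.
An antiderivative is F(w) = w + sin(6*w)/6.
Then F(2*pi/3) - F(0) = (2*pi/3) - (0) = 2*pi/3.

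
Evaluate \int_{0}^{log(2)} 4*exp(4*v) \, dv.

15

Let u = exp(v), so du = exp(v) dv. When v = 0, u = 1; when v = log(2), u = 2.
The integral becomes 4·∫ u**3 du from 1 to 2, with antiderivative u**4.
Back in v: F(v) = exp(4*v).
Then F(log(2)) - F(0) = (16) - (1) = 15.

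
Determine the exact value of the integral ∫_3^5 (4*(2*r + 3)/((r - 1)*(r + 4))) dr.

Factor the denominator: r**2 + 3*r - 4 = (r + 4)(r - 1).
Partial fractions: 4*(2*r + 3)/((r - 1)*(r + 4)) = 4/(r + 4) + 4/(r - 1).
An antiderivative is F(r) = 4*log(r - 1) + 4*log(r + 4).
Then F(5) - F(3) = (8*log(2) + 8*log(3)) - (4*log(2) + 4*log(7)) = -4*log(7) + 4*log(2) + 8*log(3).

-4*log(7) + 4*log(2) + 8*log(3)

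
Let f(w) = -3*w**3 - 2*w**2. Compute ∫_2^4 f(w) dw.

By the power rule, an antiderivative is F(w) = -3*w**4/4 - 2*w**3/3.
Then F(4) - F(2) = (-704/3) - (-52/3) = -652/3.

-652/3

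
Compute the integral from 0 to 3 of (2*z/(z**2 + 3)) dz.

log(4)

Let u = z**2 + 3, so du = 2*z dz. When z = 0, u = 3; when z = 3, u = 12.
The integral becomes ∫ 1/u du from 3 to 12, with antiderivative log(u).
Back in z: F(z) = log(z**2 + 3).
Then F(3) - F(0) = (log(12)) - (log(3)) = log(4).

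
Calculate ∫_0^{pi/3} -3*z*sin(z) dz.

-3*sqrt(3)/2 + pi/2

Integrate by parts once (u = z, dv = -3*sin(z) dz).
An antiderivative is F(z) = 3*z*cos(z) - 3*sin(z).
Then F(pi/3) - F(0) = (-3*sqrt(3)/2 + pi/2) - (0) = -3*sqrt(3)/2 + pi/2.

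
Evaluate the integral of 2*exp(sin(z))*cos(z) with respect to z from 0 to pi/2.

-2 + 2*E

Let u = sin(z), so du = cos(z) dz. When z = 0, u = 0; when z = pi/2, u = 1.
The integral becomes 2·∫ exp(u) du from 0 to 1, with antiderivative 2*exp(u).
Back in z: F(z) = 2*exp(sin(z)).
Then F(pi/2) - F(0) = (2*E) - (2) = -2 + 2*E.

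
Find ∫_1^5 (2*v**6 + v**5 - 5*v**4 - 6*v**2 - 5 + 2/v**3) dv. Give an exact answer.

By the power rule, an antiderivative is F(v) = 2*v**7/7 + v**6/6 - v**5 - 2*v**3 - 5*v - 1/v**2.
Then F(5) - F(1) = (22601833/1050) - (-359/42) = 3768468/175.

3768468/175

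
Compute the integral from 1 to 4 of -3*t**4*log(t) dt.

Integrate by parts once (u = ln t, dv = -3*t**4 dt).
An antiderivative is F(t) = -3*t**5*(5*log(t) - 1)/25.
Then F(4) - F(1) = (3072/25 - 6144*log(2)/5) - (3/25) = 3069/25 - 6144*log(2)/5.

3069/25 - 6144*log(2)/5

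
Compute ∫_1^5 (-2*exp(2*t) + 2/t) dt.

An antiderivative is F(t) = -exp(2*t) + 2*log(t).
Then F(5) - F(1) = (-exp(10) + log(25)) - (-exp(2)) = -exp(10) + log(25) + exp(2).

-exp(10) + log(25) + exp(2)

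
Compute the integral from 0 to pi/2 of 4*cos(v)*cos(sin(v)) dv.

Let u = sin(v), so du = cos(v) dv. When v = 0, u = 0; when v = pi/2, u = 1.
The integral becomes 4·∫ cos(u) du from 0 to 1, with antiderivative 4*sin(u).
Back in v: F(v) = 4*sin(sin(v)).
Then F(pi/2) - F(0) = (4*sin(1)) - (0) = 4*sin(1).

4*sin(1)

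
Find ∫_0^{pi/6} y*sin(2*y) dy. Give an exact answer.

-pi/24 + sqrt(3)/8

Integrate by parts once (u = y, dv = sin(2*y) dy).
An antiderivative is F(y) = -y*cos(2*y)/2 + sin(2*y)/4.
Then F(pi/6) - F(0) = (-pi/24 + sqrt(3)/8) - (0) = -pi/24 + sqrt(3)/8.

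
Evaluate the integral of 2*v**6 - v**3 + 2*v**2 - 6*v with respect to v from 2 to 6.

1673024/21

By the power rule, an antiderivative is F(v) = 2*v**7/7 - v**4/4 + 2*v**3/3 - 3*v**2.
Then F(6) - F(2) = (557856/7) - (544/21) = 1673024/21.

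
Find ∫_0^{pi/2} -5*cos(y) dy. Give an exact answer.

An antiderivative is F(y) = -5*sin(y).
Then F(pi/2) - F(0) = (-5) - (0) = -5.

-5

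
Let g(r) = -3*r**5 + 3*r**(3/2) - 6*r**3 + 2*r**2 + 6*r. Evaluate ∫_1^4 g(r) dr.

-11529/5

By the power rule, an antiderivative is F(r) = -r**6/2 + 6*r**(5/2)/5 - 3*r**4/2 + 2*r**3/3 + 3*r**2.
Then F(4) - F(1) = (-34544/15) - (43/15) = -11529/5.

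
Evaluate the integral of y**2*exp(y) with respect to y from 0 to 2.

Integrate by parts twice (u = y^2, dv = exp(y) dy).
An antiderivative is F(y) = (y**2 - 2*y + 2)*exp(y).
Then F(2) - F(0) = (2*exp(2)) - (2) = -2 + 2*exp(2).

-2 + 2*exp(2)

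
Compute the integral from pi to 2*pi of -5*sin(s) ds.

An antiderivative is F(s) = 5*cos(s).
Then F(2*pi) - F(pi) = (5) - (-5) = 10.

10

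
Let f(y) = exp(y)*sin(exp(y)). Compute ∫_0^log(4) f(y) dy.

cos(1) - cos(4)

Let u = exp(y), so du = exp(y) dy. When y = 0, u = 1; when y = log(4), u = 4.
The integral becomes ∫ sin(u) du from 1 to 4, with antiderivative -cos(u).
Back in y: F(y) = -cos(exp(y)).
Then F(log(4)) - F(0) = (-cos(4)) - (-cos(1)) = cos(1) - cos(4).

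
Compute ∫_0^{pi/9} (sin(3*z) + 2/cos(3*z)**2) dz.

1/6 + 2*sqrt(3)/3

An antiderivative is F(z) = -cos(3*z)/3 + 2*tan(3*z)/3.
Then F(pi/9) - F(0) = (-1/6 + 2*sqrt(3)/3) - (-1/3) = 1/6 + 2*sqrt(3)/3.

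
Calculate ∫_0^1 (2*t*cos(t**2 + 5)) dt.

Let u = t**2 + 5, so du = 2*t dt. When t = 0, u = 5; when t = 1, u = 6.
The integral becomes ∫ cos(u) du from 5 to 6, with antiderivative sin(u).
Back in t: F(t) = sin(t**2 + 5).
Then F(1) - F(0) = (sin(6)) - (sin(5)) = sin(6) - sin(5).

sin(6) - sin(5)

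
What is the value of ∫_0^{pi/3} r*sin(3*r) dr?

pi/9

Integrate by parts once (u = r, dv = sin(3*r) dr).
An antiderivative is F(r) = -r*cos(3*r)/3 + sin(3*r)/9.
Then F(pi/3) - F(0) = (pi/9) - (0) = pi/9.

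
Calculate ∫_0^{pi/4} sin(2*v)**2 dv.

pi/8

Use the identity sin^2(2*v) = (1 - cos(4*v))/2.
An antiderivative is F(v) = v/2 - sin(4*v)/8.
Then F(pi/4) - F(0) = (pi/8) - (0) = pi/8.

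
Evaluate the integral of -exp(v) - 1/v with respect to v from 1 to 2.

-exp(2) - log(2) + exp(1)

An antiderivative is F(v) = -exp(v) - log(v).
Then F(2) - F(1) = (-exp(2) - log(2)) - (-exp(1)) = -exp(2) - log(2) + exp(1).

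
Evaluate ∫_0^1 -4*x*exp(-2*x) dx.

-1 + 3*exp(-2)

Integrate by parts once (u = x, dv = -4*exp(-2*x) dx).
An antiderivative is F(x) = (2*x + 1)*exp(-2*x).
Then F(1) - F(0) = (3*exp(-2)) - (1) = -1 + 3*exp(-2).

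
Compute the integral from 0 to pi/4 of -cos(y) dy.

An antiderivative is F(y) = -sin(y).
Then F(pi/4) - F(0) = (-sqrt(2)/2) - (0) = -sqrt(2)/2.

-sqrt(2)/2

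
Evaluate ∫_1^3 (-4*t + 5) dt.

By the power rule, an antiderivative is F(t) = -2*t**2 + 5*t.
Then F(3) - F(1) = (-3) - (3) = -6.

-6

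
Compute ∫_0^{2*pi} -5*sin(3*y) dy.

0

An antiderivative is F(y) = 5*cos(3*y)/3.
Then F(2*pi) - F(0) = (5/3) - (5/3) = 0.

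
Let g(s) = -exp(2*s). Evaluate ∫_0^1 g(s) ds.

1/2 - exp(2)/2

An antiderivative is F(s) = -exp(2*s)/2.
Then F(1) - F(0) = (-exp(2)/2) - (-1/2) = 1/2 - exp(2)/2.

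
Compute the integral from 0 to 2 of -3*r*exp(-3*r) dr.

(7 - exp(6))*exp(-6)/3

Integrate by parts once (u = r, dv = -3*exp(-3*r) dr).
An antiderivative is F(r) = (3*r + 1)*exp(-3*r)/3.
Then F(2) - F(0) = (7*exp(-6)/3) - (1/3) = (7 - exp(6))*exp(-6)/3.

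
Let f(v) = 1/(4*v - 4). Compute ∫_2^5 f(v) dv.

log(2)/2

An antiderivative is F(v) = log(4*v - 4)/4.
Then F(5) - F(2) = (log(2)) - (log(2)/2) = log(2)/2.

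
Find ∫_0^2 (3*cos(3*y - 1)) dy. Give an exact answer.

sin(5) + sin(1)

Let u = 3*y - 1, so du = 3 dy. When y = 0, u = -1; when y = 2, u = 5.
The integral becomes ∫ cos(u) du from -1 to 5, with antiderivative sin(u).
Back in y: F(y) = sin(3*y - 1).
Then F(2) - F(0) = (sin(5)) - (-sin(1)) = sin(5) + sin(1).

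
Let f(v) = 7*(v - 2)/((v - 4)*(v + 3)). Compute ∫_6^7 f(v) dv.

-8*log(3) + 3*log(2) + 5*log(5)

Factor the denominator: v**2 - v - 12 = (v + 3)(v - 4).
Partial fractions: 7*(v - 2)/((v - 4)*(v + 3)) = 5/(v + 3) + 2/(v - 4).
An antiderivative is F(v) = 2*log(v - 4) + 5*log(v + 3).
Then F(7) - F(6) = (2*log(3) + 5*log(2) + 5*log(5)) - (2*log(2) + 10*log(3)) = -8*log(3) + 3*log(2) + 5*log(5).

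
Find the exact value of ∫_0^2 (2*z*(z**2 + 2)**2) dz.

Let u = z**2 + 2, so du = 2*z dz. When z = 0, u = 2; when z = 2, u = 6.
The integral becomes ∫ u**2 du from 2 to 6, with antiderivative u**3/3.
Back in z: F(z) = (z**2 + 2)**3/3.
Then F(2) - F(0) = (72) - (8/3) = 208/3.

208/3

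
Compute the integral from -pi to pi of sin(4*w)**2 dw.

Use the identity sin^2(4*w) = (1 - cos(8*w))/2.
An antiderivative is F(w) = w/2 - sin(8*w)/16.
Then F(pi) - F(-pi) = (pi/2) - (-pi/2) = pi.

pi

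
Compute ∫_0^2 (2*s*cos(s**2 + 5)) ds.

Let u = s**2 + 5, so du = 2*s ds. When s = 0, u = 5; when s = 2, u = 9.
The integral becomes ∫ cos(u) du from 5 to 9, with antiderivative sin(u).
Back in s: F(s) = sin(s**2 + 5).
Then F(2) - F(0) = (sin(9)) - (sin(5)) = sin(9) - sin(5).

sin(9) - sin(5)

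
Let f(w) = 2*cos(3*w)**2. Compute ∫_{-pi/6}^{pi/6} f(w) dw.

pi/3

Use the identity cos^2(3*w) = (1 + cos(6*w))/2.
An antiderivative is F(w) = w + sin(6*w)/6.
Then F(pi/6) - F(-pi/6) = (pi/6) - (-pi/6) = pi/3.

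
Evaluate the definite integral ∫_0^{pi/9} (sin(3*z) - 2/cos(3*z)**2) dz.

An antiderivative is F(z) = -cos(3*z)/3 - 2*tan(3*z)/3.
Then F(pi/9) - F(0) = (-2*sqrt(3)/3 - 1/6) - (-1/3) = 1/6 - 2*sqrt(3)/3.

1/6 - 2*sqrt(3)/3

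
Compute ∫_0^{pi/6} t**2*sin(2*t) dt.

-1/8 - pi**2/144 + sqrt(3)*pi/24

Integrate by parts twice (u = t^2, dv = sin(2*t) dt).
An antiderivative is F(t) = -t**2*cos(2*t)/2 + t*sin(2*t)/2 + cos(2*t)/4.
Then F(pi/6) - F(0) = (-pi**2/144 + 1/8 + sqrt(3)*pi/24) - (1/4) = -1/8 - pi**2/144 + sqrt(3)*pi/24.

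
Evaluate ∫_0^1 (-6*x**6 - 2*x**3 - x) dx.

-13/7

By the power rule, an antiderivative is F(x) = -6*x**7/7 - x**4/2 - x**2/2.
Then F(1) - F(0) = (-13/7) - (0) = -13/7.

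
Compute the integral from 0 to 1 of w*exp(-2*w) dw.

Integrate by parts once (u = w, dv = exp(-2*w) dw).
An antiderivative is F(w) = (-2*w - 1)*exp(-2*w)/4.
Then F(1) - F(0) = (-3*exp(-2)/4) - (-1/4) = (-3 + exp(2))*exp(-2)/4.

(-3 + exp(2))*exp(-2)/4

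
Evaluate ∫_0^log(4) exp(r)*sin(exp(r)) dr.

cos(1) - cos(4)

Let u = exp(r), so du = exp(r) dr. When r = 0, u = 1; when r = log(4), u = 4.
The integral becomes ∫ sin(u) du from 1 to 4, with antiderivative -cos(u).
Back in r: F(r) = -cos(exp(r)).
Then F(log(4)) - F(0) = (-cos(4)) - (-cos(1)) = cos(1) - cos(4).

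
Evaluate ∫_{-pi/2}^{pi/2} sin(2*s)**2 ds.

Use the identity sin^2(2*s) = (1 - cos(4*s))/2.
An antiderivative is F(s) = s/2 - sin(4*s)/8.
Then F(pi/2) - F(-pi/2) = (pi/4) - (-pi/4) = pi/2.

pi/2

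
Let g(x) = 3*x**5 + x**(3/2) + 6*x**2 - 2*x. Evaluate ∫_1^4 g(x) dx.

21709/10

By the power rule, an antiderivative is F(x) = x**6/2 + 2*x**(5/2)/5 + 2*x**3 - x**2.
Then F(4) - F(1) = (10864/5) - (19/10) = 21709/10.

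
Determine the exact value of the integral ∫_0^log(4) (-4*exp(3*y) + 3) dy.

An antiderivative is F(y) = -4*exp(3*y)/3 + 3*y.
Then F(log(4)) - F(0) = (-256/3 + log(64)) - (-4/3) = -84 + 6*log(2).

-84 + 6*log(2)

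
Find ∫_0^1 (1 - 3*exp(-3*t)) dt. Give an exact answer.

exp(-3)

An antiderivative is F(t) = t + exp(-3*t).
Then F(1) - F(0) = (exp(-3) + 1) - (1) = exp(-3).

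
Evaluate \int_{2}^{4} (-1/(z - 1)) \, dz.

An antiderivative is F(z) = -log(z - 1).
Then F(4) - F(2) = (-log(3)) - (0) = -log(3).

-log(3)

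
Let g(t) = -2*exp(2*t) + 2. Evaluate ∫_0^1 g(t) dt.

3 - exp(2)

An antiderivative is F(t) = -exp(2*t) + 2*t.
Then F(1) - F(0) = (2 - exp(2)) - (-1) = 3 - exp(2).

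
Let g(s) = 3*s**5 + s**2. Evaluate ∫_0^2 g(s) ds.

By the power rule, an antiderivative is F(s) = s**6/2 + s**3/3.
Then F(2) - F(0) = (104/3) - (0) = 104/3.

104/3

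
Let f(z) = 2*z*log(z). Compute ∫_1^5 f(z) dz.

-12 + 25*log(5)

Integrate by parts once (u = ln z, dv = 2*z dz).
An antiderivative is F(z) = z**2*(2*log(z) - 1)/2.
Then F(5) - F(1) = (-25/2 + 25*log(5)) - (-1/2) = -12 + 25*log(5).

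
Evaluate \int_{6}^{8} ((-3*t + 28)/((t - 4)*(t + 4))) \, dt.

Factor the denominator: t**2 - 16 = (t + 4)(t - 4).
Partial fractions: (-3*t + 28)/((t - 4)*(t + 4)) = -5/(t + 4) + 2/(t - 4).
An antiderivative is F(t) = 2*log(t - 4) - 5*log(t + 4).
Then F(8) - F(6) = (-5*log(3) - 6*log(2)) - (-5*log(5) - 3*log(2)) = -5*log(3) - 3*log(2) + 5*log(5).

-5*log(3) - 3*log(2) + 5*log(5)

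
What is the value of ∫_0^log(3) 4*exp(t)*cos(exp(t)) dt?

Let u = exp(t), so du = exp(t) dt. When t = 0, u = 1; when t = log(3), u = 3.
The integral becomes 4·∫ cos(u) du from 1 to 3, with antiderivative 4*sin(u).
Back in t: F(t) = 4*sin(exp(t)).
Then F(log(3)) - F(0) = (4*sin(3)) - (4*sin(1)) = -4*sin(1) + 4*sin(3).

-4*sin(1) + 4*sin(3)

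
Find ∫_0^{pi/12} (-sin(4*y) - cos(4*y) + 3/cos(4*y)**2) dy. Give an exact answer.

An antiderivative is F(y) = -sin(4*y)/4 + cos(4*y)/4 + 3*tan(4*y)/4.
Then F(pi/12) - F(0) = (1/8 + 5*sqrt(3)/8) - (1/4) = -1/8 + 5*sqrt(3)/8.

-1/8 + 5*sqrt(3)/8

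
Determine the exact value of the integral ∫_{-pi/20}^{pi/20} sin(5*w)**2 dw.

-1/10 + pi/20

Use the identity sin^2(5*w) = (1 - cos(10*w))/2.
An antiderivative is F(w) = w/2 - sin(10*w)/20.
Then F(pi/20) - F(-pi/20) = (-1/20 + pi/40) - (1/20 - pi/40) = -1/10 + pi/20.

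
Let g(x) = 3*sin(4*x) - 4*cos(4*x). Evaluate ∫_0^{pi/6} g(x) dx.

9/8 - sqrt(3)/2

An antiderivative is F(x) = -sin(4*x) - 3*cos(4*x)/4.
Then F(pi/6) - F(0) = (3/8 - sqrt(3)/2) - (-3/4) = 9/8 - sqrt(3)/2.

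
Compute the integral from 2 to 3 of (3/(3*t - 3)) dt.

log(2)

An antiderivative is F(t) = log(3*t - 3).
Then F(3) - F(2) = (log(6)) - (log(3)) = log(2).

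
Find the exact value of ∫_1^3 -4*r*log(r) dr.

Integrate by parts once (u = ln r, dv = -4*r dr).
An antiderivative is F(r) = -r**2*(2*log(r) - 1).
Then F(3) - F(1) = (9 - 18*log(3)) - (1) = 8 - 18*log(3).

8 - 18*log(3)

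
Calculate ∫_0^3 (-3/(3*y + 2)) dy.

log(2/11)

An antiderivative is F(y) = -log(3*y + 2).
Then F(3) - F(0) = (-log(11)) - (-log(2)) = log(2/11).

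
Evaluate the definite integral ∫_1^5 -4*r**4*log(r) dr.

Integrate by parts once (u = ln r, dv = -4*r**4 dr).
An antiderivative is F(r) = -4*r**5*(5*log(r) - 1)/25.
Then F(5) - F(1) = (500 - 2500*log(5)) - (4/25) = 12496/25 - 2500*log(5).

12496/25 - 2500*log(5)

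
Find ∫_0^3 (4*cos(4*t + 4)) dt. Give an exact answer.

sin(16) - sin(4)

Let u = 4*t + 4, so du = 4 dt. When t = 0, u = 4; when t = 3, u = 16.
The integral becomes ∫ cos(u) du from 4 to 16, with antiderivative sin(u).
Back in t: F(t) = sin(4*t + 4).
Then F(3) - F(0) = (sin(16)) - (sin(4)) = sin(16) - sin(4).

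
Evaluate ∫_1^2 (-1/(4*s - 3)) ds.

An antiderivative is F(s) = -log(4*s - 3)/4.
Then F(2) - F(1) = (-log(5)/4) - (0) = -log(5)/4.

-log(5)/4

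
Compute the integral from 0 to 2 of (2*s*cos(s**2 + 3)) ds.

Let u = s**2 + 3, so du = 2*s ds. When s = 0, u = 3; when s = 2, u = 7.
The integral becomes ∫ cos(u) du from 3 to 7, with antiderivative sin(u).
Back in s: F(s) = sin(s**2 + 3).
Then F(2) - F(0) = (sin(7)) - (sin(3)) = -sin(3) + sin(7).

-sin(3) + sin(7)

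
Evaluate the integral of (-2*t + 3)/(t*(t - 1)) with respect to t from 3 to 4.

Factor the denominator: t**2 - t = t(t - 1).
Partial fractions: (-2*t + 3)/(t*(t - 1)) = -3/t + 1/(t - 1).
An antiderivative is F(t) = -3*log(t) + log(t - 1).
Then F(4) - F(3) = (log(3/64)) - (log(2/27)) = -7*log(2) + 4*log(3).

-7*log(2) + 4*log(3)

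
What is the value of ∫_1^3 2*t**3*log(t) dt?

Integrate by parts once (u = ln t, dv = 2*t**3 dt).
An antiderivative is F(t) = t**4*(4*log(t) - 1)/8.
Then F(3) - F(1) = (-81/8 + 81*log(3)/2) - (-1/8) = -10 + 81*log(3)/2.

-10 + 81*log(3)/2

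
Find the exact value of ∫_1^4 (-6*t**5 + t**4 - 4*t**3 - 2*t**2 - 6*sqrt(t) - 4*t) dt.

By the power rule, an antiderivative is F(t) = -t**6 + t**5/5 - t**4 - 4*t**(3/2) - 2*t**3/3 - 2*t**2.
Then F(4) - F(1) = (-63808/15) - (-127/15) = -21227/5.

-21227/5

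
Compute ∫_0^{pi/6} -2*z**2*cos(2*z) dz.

Integrate by parts twice (u = z^2, dv = -2*cos(2*z) dz).
An antiderivative is F(z) = -z**2*sin(2*z) - z*cos(2*z) + sin(2*z)/2.
Then F(pi/6) - F(0) = (-pi/12 - sqrt(3)*pi**2/72 + sqrt(3)/4) - (0) = -pi/12 - sqrt(3)*pi**2/72 + sqrt(3)/4.

-pi/12 - sqrt(3)*pi**2/72 + sqrt(3)/4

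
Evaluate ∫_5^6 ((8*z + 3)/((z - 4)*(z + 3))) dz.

-4*log(2) + 6*log(3)

Factor the denominator: z**2 - z - 12 = (z + 3)(z - 4).
Partial fractions: (8*z + 3)/((z - 4)*(z + 3)) = 3/(z + 3) + 5/(z - 4).
An antiderivative is F(z) = 5*log(z - 4) + 3*log(z + 3).
Then F(6) - F(5) = (5*log(2) + 6*log(3)) - (9*log(2)) = -4*log(2) + 6*log(3).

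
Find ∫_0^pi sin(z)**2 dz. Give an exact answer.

pi/2

Use the identity sin^2(z) = (1 - cos(2*z))/2.
An antiderivative is F(z) = z/2 - sin(2*z)/4.
Then F(pi) - F(0) = (pi/2) - (0) = pi/2.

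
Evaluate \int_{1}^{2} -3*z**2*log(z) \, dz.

7/3 - 8*log(2)

Integrate by parts once (u = ln z, dv = -3*z**2 dz).
An antiderivative is F(z) = -z**3*(3*log(z) - 1)/3.
Then F(2) - F(1) = (8/3 - 8*log(2)) - (1/3) = 7/3 - 8*log(2).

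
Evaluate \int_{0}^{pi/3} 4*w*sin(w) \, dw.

-2*pi/3 + 2*sqrt(3)

Integrate by parts once (u = w, dv = 4*sin(w) dw).
An antiderivative is F(w) = -4*w*cos(w) + 4*sin(w).
Then F(pi/3) - F(0) = (-2*pi/3 + 2*sqrt(3)) - (0) = -2*pi/3 + 2*sqrt(3).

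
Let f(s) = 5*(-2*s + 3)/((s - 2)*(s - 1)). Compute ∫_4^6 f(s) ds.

-5*log(5) - 5*log(2) + 5*log(3)

Factor the denominator: s**2 - 3*s + 2 = (s - 1)(s - 2).
Partial fractions: 5*(-2*s + 3)/((s - 2)*(s - 1)) = -5/(s - 1) - 5/(s - 2).
An antiderivative is F(s) = -5*log(s - 2) - 5*log(s - 1).
Then F(6) - F(4) = (-5*log(5) - 10*log(2)) - (-5*log(3) - 5*log(2)) = -5*log(5) - 5*log(2) + 5*log(3).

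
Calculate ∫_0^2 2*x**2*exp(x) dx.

-4 + 4*exp(2)

Integrate by parts twice (u = x^2, dv = 2*exp(x) dx).
An antiderivative is F(x) = (2*x**2 - 4*x + 4)*exp(x).
Then F(2) - F(0) = (4*exp(2)) - (4) = -4 + 4*exp(2).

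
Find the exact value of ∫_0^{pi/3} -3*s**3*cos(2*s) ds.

Integrate by parts 3 times (u = s^3, dv = -3*cos(2*s) ds).
An antiderivative is F(s) = -3*s**3*sin(2*s)/2 - 9*s**2*cos(2*s)/4 + 9*s*sin(2*s)/4 + 9*cos(2*s)/8.
Then F(pi/3) - F(0) = (-sqrt(3)*pi**3/36 - 9/16 + pi**2/8 + 3*sqrt(3)*pi/8) - (9/8) = -27/16 - sqrt(3)*pi**3/36 + pi**2/8 + 3*sqrt(3)*pi/8.

-27/16 - sqrt(3)*pi**3/36 + pi**2/8 + 3*sqrt(3)*pi/8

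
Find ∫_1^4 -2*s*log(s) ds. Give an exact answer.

15/2 - 32*log(2)

Integrate by parts once (u = ln s, dv = -2*s ds).
An antiderivative is F(s) = -s**2*(2*log(s) - 1)/2.
Then F(4) - F(1) = (8 - 32*log(2)) - (1/2) = 15/2 - 32*log(2).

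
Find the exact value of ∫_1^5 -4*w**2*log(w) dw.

496/9 - 500*log(5)/3

Integrate by parts once (u = ln w, dv = -4*w**2 dw).
An antiderivative is F(w) = -4*w**3*(3*log(w) - 1)/9.
Then F(5) - F(1) = (500/9 - 500*log(5)/3) - (4/9) = 496/9 - 500*log(5)/3.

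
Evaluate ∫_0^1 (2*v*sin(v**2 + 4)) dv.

cos(4) - cos(5)

Let u = v**2 + 4, so du = 2*v dv. When v = 0, u = 4; when v = 1, u = 5.
The integral becomes ∫ sin(u) du from 4 to 5, with antiderivative -cos(u).
Back in v: F(v) = -cos(v**2 + 4).
Then F(1) - F(0) = (-cos(5)) - (-cos(4)) = cos(4) - cos(5).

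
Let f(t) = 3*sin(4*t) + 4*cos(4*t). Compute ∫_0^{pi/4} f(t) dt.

An antiderivative is F(t) = sin(4*t) - 3*cos(4*t)/4.
Then F(pi/4) - F(0) = (3/4) - (-3/4) = 3/2.

3/2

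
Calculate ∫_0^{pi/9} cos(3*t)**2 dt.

Use the identity cos^2(3*t) = (1 + cos(6*t))/2.
An antiderivative is F(t) = t/2 + sin(6*t)/12.
Then F(pi/9) - F(0) = (sqrt(3)/24 + pi/18) - (0) = sqrt(3)/24 + pi/18.

sqrt(3)/24 + pi/18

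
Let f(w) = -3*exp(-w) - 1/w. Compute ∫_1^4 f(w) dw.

(-log(4**exp(4)) - 3*exp(3) + 3)*exp(-4)

An antiderivative is F(w) = -log(w) + 3*exp(-w).
Then F(4) - F(1) = ((3 - log(4**exp(4)))*exp(-4)) - (3*exp(-1)) = (-log(4**exp(4)) - 3*exp(3) + 3)*exp(-4).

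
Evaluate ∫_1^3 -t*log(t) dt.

2 - 9*log(3)/2

Integrate by parts once (u = ln t, dv = -t dt).
An antiderivative is F(t) = -t**2*(2*log(t) - 1)/4.
Then F(3) - F(1) = (9/4 - 9*log(3)/2) - (1/4) = 2 - 9*log(3)/2.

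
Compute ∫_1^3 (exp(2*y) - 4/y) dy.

An antiderivative is F(y) = exp(2*y)/2 - 4*log(y).
Then F(3) - F(1) = (-log(81) + exp(6)/2) - (exp(2)/2) = -log(81) - exp(2)/2 + exp(6)/2.

-log(81) - exp(2)/2 + exp(6)/2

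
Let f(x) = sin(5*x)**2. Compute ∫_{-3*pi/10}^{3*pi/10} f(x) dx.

Use the identity sin^2(5*x) = (1 - cos(10*x))/2.
An antiderivative is F(x) = x/2 - sin(10*x)/20.
Then F(3*pi/10) - F(-3*pi/10) = (3*pi/20) - (-3*pi/20) = 3*pi/10.

3*pi/10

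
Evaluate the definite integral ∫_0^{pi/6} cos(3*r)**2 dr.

Use the identity cos^2(3*r) = (1 + cos(6*r))/2.
An antiderivative is F(r) = r/2 + sin(6*r)/12.
Then F(pi/6) - F(0) = (pi/12) - (0) = pi/12.

pi/12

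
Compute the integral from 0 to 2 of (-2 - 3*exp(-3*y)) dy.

-5 + exp(-6)

An antiderivative is F(y) = -2*y + exp(-3*y).
Then F(2) - F(0) = (-4 + exp(-6)) - (1) = -5 + exp(-6).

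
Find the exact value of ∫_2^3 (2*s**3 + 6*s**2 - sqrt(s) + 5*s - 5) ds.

By the power rule, an antiderivative is F(s) = s**4/2 - 2*s**(3/2)/3 + 2*s**3 + 5*s**2/2 - 5*s.
Then F(3) - F(2) = (102 - 2*sqrt(3)) - (24 - 4*sqrt(2)/3) = -2*sqrt(3) + 4*sqrt(2)/3 + 78.

-2*sqrt(3) + 4*sqrt(2)/3 + 78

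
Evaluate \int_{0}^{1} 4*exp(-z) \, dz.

4 - 4*exp(-1)

An antiderivative is F(z) = -4*exp(-z).
Then F(1) - F(0) = (-4*exp(-1)) - (-4) = 4 - 4*exp(-1).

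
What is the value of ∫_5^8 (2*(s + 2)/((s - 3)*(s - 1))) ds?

Factor the denominator: s**2 - 4*s + 3 = (s - 1)(s - 3).
Partial fractions: 2*(s + 2)/((s - 3)*(s - 1)) = -3/(s - 1) + 5/(s - 3).
An antiderivative is F(s) = 5*log(s - 3) - 3*log(s - 1).
Then F(8) - F(5) = (-3*log(7) + 5*log(5)) - (-log(2)) = -3*log(7) + log(2) + 5*log(5).

-3*log(7) + log(2) + 5*log(5)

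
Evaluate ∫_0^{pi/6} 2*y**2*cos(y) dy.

Integrate by parts twice (u = y^2, dv = 2*cos(y) dy).
An antiderivative is F(y) = 2*y**2*sin(y) + 4*y*cos(y) - 4*sin(y).
Then F(pi/6) - F(0) = (-2 + pi**2/36 + sqrt(3)*pi/3) - (0) = -2 + pi**2/36 + sqrt(3)*pi/3.

-2 + pi**2/36 + sqrt(3)*pi/3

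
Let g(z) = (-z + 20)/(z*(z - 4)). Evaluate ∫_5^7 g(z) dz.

Factor the denominator: z**2 - 4*z = z(z - 4).
Partial fractions: (-z + 20)/(z*(z - 4)) = -5/z + 4/(z - 4).
An antiderivative is F(z) = -5*log(z) + 4*log(z - 4).
Then F(7) - F(5) = (-5*log(7) + 4*log(3)) - (-5*log(5)) = -5*log(7) + 4*log(3) + 5*log(5).

-5*log(7) + 4*log(3) + 5*log(5)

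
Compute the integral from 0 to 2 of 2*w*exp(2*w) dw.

1/2 + 3*exp(4)/2

Integrate by parts once (u = w, dv = 2*exp(2*w) dw).
An antiderivative is F(w) = (2*w - 1)*exp(2*w)/2.
Then F(2) - F(0) = (3*exp(4)/2) - (-1/2) = 1/2 + 3*exp(4)/2.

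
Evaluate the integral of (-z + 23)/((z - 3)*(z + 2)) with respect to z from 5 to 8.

Factor the denominator: z**2 - z - 6 = (z + 2)(z - 3).
Partial fractions: (-z + 23)/((z - 3)*(z + 2)) = -5/(z + 2) + 4/(z - 3).
An antiderivative is F(z) = 4*log(z - 3) - 5*log(z + 2).
Then F(8) - F(5) = (-5*log(2) - log(5)) - (-5*log(7) + 4*log(2)) = -9*log(2) - log(5) + 5*log(7).

-9*log(2) - log(5) + 5*log(7)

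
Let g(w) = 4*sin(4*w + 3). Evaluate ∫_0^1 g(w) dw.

Let u = 4*w + 3, so du = 4 dw. When w = 0, u = 3; when w = 1, u = 7.
The integral becomes ∫ sin(u) du from 3 to 7, with antiderivative -cos(u).
Back in w: F(w) = -cos(4*w + 3).
Then F(1) - F(0) = (-cos(7)) - (-cos(3)) = cos(3) - cos(7).

cos(3) - cos(7)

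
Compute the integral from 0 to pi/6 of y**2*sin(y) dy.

Integrate by parts twice (u = y^2, dv = sin(y) dy).
An antiderivative is F(y) = -y**2*cos(y) + 2*y*sin(y) + 2*cos(y).
Then F(pi/6) - F(0) = (-sqrt(3)*pi**2/72 + pi/6 + sqrt(3)) - (2) = -2 - sqrt(3)*pi**2/72 + pi/6 + sqrt(3).

-2 - sqrt(3)*pi**2/72 + pi/6 + sqrt(3)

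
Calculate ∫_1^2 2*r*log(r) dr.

-3/2 + log(16)

Integrate by parts once (u = ln r, dv = 2*r dr).
An antiderivative is F(r) = r**2*(2*log(r) - 1)/2.
Then F(2) - F(1) = (-2 + log(16)) - (-1/2) = -3/2 + log(16).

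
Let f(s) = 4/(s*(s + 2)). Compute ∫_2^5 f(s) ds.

log(100/49)

Factor the denominator: s**2 + 2*s = (s + 2)s.
Partial fractions: 4/(s*(s + 2)) = -2/(s + 2) + 2/s.
An antiderivative is F(s) = 2*log(s) - 2*log(s + 2).
Then F(5) - F(2) = (log(25/49)) - (-log(4)) = log(100/49).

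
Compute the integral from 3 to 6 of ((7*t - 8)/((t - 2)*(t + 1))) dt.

-6*log(2) + 5*log(7)

Factor the denominator: t**2 - t - 2 = (t + 1)(t - 2).
Partial fractions: (7*t - 8)/((t - 2)*(t + 1)) = 5/(t + 1) + 2/(t - 2).
An antiderivative is F(t) = 2*log(t - 2) + 5*log(t + 1).
Then F(6) - F(3) = (4*log(2) + 5*log(7)) - (10*log(2)) = -6*log(2) + 5*log(7).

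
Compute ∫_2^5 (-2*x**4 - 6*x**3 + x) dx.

-10701/5

By the power rule, an antiderivative is F(x) = -2*x**5/5 - 3*x**4/2 + x**2/2.
Then F(5) - F(2) = (-2175) - (-174/5) = -10701/5.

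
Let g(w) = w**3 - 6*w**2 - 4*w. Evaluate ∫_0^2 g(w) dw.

-20

By the power rule, an antiderivative is F(w) = w**4/4 - 2*w**3 - 2*w**2.
Then F(2) - F(0) = (-20) - (0) = -20.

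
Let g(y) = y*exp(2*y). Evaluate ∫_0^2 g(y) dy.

1/4 + 3*exp(4)/4

Integrate by parts once (u = y, dv = exp(2*y) dy).
An antiderivative is F(y) = (2*y - 1)*exp(2*y)/4.
Then F(2) - F(0) = (3*exp(4)/4) - (-1/4) = 1/4 + 3*exp(4)/4.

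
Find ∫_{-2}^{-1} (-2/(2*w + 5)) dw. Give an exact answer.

An antiderivative is F(w) = -log(2*w + 5).
Then F(-1) - F(-2) = (-log(3)) - (0) = -log(3).

-log(3)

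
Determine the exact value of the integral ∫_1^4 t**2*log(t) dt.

Integrate by parts once (u = ln t, dv = t**2 dt).
An antiderivative is F(t) = t**3*(3*log(t) - 1)/9.
Then F(4) - F(1) = (-64/9 + 128*log(2)/3) - (-1/9) = -7 + 128*log(2)/3.

-7 + 128*log(2)/3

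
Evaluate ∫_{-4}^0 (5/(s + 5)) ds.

An antiderivative is F(s) = 5*log(s + 5).
Then F(0) - F(-4) = (5*log(5)) - (0) = 5*log(5).

5*log(5)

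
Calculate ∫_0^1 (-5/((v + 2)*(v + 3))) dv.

Factor the denominator: v**2 + 5*v + 6 = (v + 3)(v + 2).
Partial fractions: -5/((v + 2)*(v + 3)) = 5/(v + 3) - 5/(v + 2).
An antiderivative is F(v) = -5*log(v + 2) + 5*log(v + 3).
Then F(1) - F(0) = (-5*log(3) + 10*log(2)) - (-5*log(2) + 5*log(3)) = -10*log(3) + 15*log(2).

-10*log(3) + 15*log(2)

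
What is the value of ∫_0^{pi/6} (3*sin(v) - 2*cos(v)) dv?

2 - 3*sqrt(3)/2

An antiderivative is F(v) = -2*sin(v) - 3*cos(v).
Then F(pi/6) - F(0) = (-3*sqrt(3)/2 - 1) - (-3) = 2 - 3*sqrt(3)/2.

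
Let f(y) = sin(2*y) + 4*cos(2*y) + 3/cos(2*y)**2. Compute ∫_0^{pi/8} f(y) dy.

3*sqrt(2)/4 + 2

An antiderivative is F(y) = 2*sin(2*y) - cos(2*y)/2 + 3*tan(2*y)/2.
Then F(pi/8) - F(0) = (3*sqrt(2)/4 + 3/2) - (-1/2) = 3*sqrt(2)/4 + 2.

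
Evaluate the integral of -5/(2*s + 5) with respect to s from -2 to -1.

-5*log(3)/2

An antiderivative is F(s) = -5*log(2*s + 5)/2.
Then F(-1) - F(-2) = (-5*log(3)/2) - (0) = -5*log(3)/2.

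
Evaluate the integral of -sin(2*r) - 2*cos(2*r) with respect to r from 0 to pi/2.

An antiderivative is F(r) = -sin(2*r) + cos(2*r)/2.
Then F(pi/2) - F(0) = (-1/2) - (1/2) = -1.

-1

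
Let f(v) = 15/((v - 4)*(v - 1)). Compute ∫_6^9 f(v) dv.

Factor the denominator: v**2 - 5*v + 4 = (v - 1)(v - 4).
Partial fractions: 15/((v - 4)*(v - 1)) = -5/(v - 1) + 5/(v - 4).
An antiderivative is F(v) = 5*log(v - 4) - 5*log(v - 1).
Then F(9) - F(6) = (-15*log(2) + 5*log(5)) - (-5*log(5) + 5*log(2)) = -20*log(2) + 10*log(5).

-20*log(2) + 10*log(5)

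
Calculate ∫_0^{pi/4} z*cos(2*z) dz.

Integrate by parts once (u = z, dv = cos(2*z) dz).
An antiderivative is F(z) = z*sin(2*z)/2 + cos(2*z)/4.
Then F(pi/4) - F(0) = (pi/8) - (1/4) = -1/4 + pi/8.

-1/4 + pi/8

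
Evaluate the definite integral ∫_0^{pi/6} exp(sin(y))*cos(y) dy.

-1 + exp(1/2)

Let u = sin(y), so du = cos(y) dy. When y = 0, u = 0; when y = pi/6, u = 1/2.
The integral becomes ∫ exp(u) du from 0 to 1/2, with antiderivative exp(u).
Back in y: F(y) = exp(sin(y)).
Then F(pi/6) - F(0) = (exp(1/2)) - (1) = -1 + exp(1/2).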